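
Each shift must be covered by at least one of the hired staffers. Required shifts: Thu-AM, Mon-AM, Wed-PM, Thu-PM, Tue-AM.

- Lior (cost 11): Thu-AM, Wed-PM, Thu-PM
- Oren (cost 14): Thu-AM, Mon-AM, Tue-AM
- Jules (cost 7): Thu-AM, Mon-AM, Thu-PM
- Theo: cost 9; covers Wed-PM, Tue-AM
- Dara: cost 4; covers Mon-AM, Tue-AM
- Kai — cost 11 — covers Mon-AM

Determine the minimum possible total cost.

15

The greedy cost-per-new-shift heuristic would pick Dara, Jules, and Theo for 20, but a cheaper cover exists.
Choose Lior and Dara: together they cover Thu-AM, Mon-AM, Wed-PM, Thu-PM, Tue-AM — every shift.
Total cost: 11 + 4 = 15.
No cover costs less than 15.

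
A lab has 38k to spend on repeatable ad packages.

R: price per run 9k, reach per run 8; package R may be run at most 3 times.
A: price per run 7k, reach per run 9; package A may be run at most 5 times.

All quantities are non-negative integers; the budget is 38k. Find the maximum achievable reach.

45

A has the best ratio (9/7); taking only A gives at most 5×9 = 45 (stopped by the price limit).
Optimal: 5×A: price 35 ≤ 38, reach 5·9 = 45.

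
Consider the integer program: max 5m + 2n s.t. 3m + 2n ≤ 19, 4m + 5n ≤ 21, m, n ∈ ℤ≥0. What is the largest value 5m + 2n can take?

25

(m,n)=(5,0) is feasible, giving 25.
(m,n)=(4,1) is feasible, giving 22.
(m,n)=(4,0) is feasible, giving 20.
The best lattice point is (5,0), giving 25.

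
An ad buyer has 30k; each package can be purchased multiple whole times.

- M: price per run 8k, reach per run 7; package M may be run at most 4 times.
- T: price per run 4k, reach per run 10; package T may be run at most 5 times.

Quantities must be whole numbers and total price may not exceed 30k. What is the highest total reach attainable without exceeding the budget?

Take 1×M and 5×T: price 28 ≤ 30, reach 1·7 + 5·10 = 57.
T has the best ratio (10/4) and is taken to its limit of 5; remaining capacity is filled optimally with the others.

57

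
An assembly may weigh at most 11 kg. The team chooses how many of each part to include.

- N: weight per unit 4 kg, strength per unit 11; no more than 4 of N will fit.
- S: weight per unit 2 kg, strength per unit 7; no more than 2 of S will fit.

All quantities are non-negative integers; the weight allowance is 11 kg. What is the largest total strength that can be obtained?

Take 2×N and 1×S: weight 10 ≤ 11, strength 2·11 + 1·7 = 29.
No other integer combination yields more.

29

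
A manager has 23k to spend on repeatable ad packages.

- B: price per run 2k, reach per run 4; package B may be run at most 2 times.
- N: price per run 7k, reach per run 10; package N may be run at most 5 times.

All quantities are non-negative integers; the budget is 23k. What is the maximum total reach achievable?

34

This is a bounded integer knapsack.
Take 1×B and 3×N: price 23 ≤ 23, reach 1·4 + 3·10 = 34.
No other integer combination yields more.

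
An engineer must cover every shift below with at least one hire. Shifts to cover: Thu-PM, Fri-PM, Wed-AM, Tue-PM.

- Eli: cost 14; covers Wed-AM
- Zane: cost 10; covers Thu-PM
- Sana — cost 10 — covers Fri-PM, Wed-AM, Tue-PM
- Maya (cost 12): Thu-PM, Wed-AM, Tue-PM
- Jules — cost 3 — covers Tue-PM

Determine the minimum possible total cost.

This is an integer covering problem.
The greedy cost-per-new-shift heuristic would pick Jules, Sana, and Zane for 23, but a cheaper cover exists.
Choose Zane and Sana: together they cover Thu-PM, Fri-PM, Wed-AM, Tue-PM — every shift.
Total cost: 10 + 10 = 20.
No cover costs less than 20.

20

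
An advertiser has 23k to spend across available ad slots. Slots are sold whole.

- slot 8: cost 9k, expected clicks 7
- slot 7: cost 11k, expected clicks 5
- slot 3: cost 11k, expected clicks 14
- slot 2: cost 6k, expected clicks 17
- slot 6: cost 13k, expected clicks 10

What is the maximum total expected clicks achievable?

31

This is a 0-1 knapsack instance.
Allowing fractional choices, the relaxed optimum would be about 35.7, but ad slots are indivisible.
slot 3 + slot 2: cost 11 + 6 = 17 ≤ 23, expected clicks 14 + 17 = 31.
slot 2 + slot 6: cost 6 + 13 = 19 ≤ 23, expected clicks 17 + 10 = 27.
slot 8 + slot 2: cost 9 + 6 = 15 ≤ 23, expected clicks 7 + 17 = 24.
Best is slot 3 and slot 2 with total expected clicks 31.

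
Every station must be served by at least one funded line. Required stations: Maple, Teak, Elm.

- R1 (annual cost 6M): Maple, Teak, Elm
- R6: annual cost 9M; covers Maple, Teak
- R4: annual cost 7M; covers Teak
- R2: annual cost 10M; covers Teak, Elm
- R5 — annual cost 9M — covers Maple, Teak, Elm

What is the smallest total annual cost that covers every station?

R1 alone covers Maple, Teak, Elm — every station.
Total annual cost: 6.

6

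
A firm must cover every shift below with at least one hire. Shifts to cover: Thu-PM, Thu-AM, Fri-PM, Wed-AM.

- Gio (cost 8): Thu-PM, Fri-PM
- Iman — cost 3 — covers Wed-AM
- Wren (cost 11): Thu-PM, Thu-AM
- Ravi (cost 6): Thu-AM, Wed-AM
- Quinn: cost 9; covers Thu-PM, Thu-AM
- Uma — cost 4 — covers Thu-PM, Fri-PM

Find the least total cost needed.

Choose Ravi and Uma: together they cover Thu-PM, Thu-AM, Fri-PM, Wed-AM — every shift.
Total cost: 6 + 4 = 10.

10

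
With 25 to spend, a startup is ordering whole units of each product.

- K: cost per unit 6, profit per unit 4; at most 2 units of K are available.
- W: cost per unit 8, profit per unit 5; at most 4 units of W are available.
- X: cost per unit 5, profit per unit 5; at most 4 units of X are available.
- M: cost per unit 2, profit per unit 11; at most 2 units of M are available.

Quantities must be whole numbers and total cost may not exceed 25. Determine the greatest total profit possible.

42

Take 4×X and 2×M: cost 24 ≤ 25, profit 4·5 + 2·11 = 42.
M has the best ratio (11/2) and is taken to its limit of 2; remaining capacity is filled optimally with the others.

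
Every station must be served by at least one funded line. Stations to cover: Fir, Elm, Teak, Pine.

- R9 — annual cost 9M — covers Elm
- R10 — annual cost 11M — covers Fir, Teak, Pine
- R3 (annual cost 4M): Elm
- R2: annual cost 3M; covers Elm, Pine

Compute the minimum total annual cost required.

Choose R10 and R2: together they cover Fir, Elm, Teak, Pine — every station.
Total annual cost: 11 + 3 = 14.

14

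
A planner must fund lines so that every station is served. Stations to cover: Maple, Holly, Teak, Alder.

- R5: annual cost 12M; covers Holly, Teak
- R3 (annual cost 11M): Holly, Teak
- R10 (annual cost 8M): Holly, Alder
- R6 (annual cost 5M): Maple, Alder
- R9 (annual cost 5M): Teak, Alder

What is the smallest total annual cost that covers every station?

16

The greedy cost-per-new-station heuristic would pick R6, R9, and R10 for 18, but a cheaper cover exists.
Choose R3 and R6: together they cover Maple, Holly, Teak, Alder — every station.
Total annual cost: 11 + 5 = 16.
No cover costs less than 16.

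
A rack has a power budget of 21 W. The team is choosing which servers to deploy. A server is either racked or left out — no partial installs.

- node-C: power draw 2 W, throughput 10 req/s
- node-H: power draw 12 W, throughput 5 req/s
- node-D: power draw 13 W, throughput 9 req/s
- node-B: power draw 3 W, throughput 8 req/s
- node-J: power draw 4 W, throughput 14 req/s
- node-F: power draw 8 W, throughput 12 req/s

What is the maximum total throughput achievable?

Take node-C, node-B, node-J, and node-F: power draw 2 + 3 + 4 + 8 = 17 ≤ 21, throughput 10 + 8 + 14 + 12 = 44.
No other feasible combination does better.

44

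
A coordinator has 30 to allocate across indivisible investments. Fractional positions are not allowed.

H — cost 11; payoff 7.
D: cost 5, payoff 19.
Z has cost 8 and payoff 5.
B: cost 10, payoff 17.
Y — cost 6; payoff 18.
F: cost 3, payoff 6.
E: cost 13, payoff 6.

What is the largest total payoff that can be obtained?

This is an integer program with binary decision variables.
Take D, B, Y, and F: cost 5 + 10 + 6 + 3 = 24 ≤ 30, payoff 19 + 17 + 18 + 6 = 60.
No other feasible combination does better.

60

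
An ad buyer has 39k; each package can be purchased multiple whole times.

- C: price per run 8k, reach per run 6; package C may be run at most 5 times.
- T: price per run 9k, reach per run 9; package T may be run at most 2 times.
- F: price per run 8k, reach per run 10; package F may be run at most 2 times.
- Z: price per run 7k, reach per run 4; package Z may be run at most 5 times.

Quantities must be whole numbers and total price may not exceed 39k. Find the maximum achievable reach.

2×T and 2×F: price 34 ≤ 39, reach 2·9 + 2·10 = 38.
1×T, 2×F, and 2×Z: price 39 ≤ 39, reach 1·9 + 2·10 + 2·4 = 37.
Best is 38.

38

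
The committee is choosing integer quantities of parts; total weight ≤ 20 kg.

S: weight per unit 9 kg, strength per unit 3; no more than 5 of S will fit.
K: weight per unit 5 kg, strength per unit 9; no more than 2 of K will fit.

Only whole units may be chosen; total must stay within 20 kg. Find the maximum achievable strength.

2×K: weight 10 ≤ 20, strength 2·9 = 18.
1×S and 2×K: weight 19 ≤ 20, strength 1·3 + 2·9 = 21.
Best is 21.

21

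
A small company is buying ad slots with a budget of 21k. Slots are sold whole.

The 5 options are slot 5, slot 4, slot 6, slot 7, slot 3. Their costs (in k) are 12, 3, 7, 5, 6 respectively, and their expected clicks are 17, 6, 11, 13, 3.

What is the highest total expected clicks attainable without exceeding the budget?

36

slot 4 + slot 6 + slot 7 + slot 3: cost 3 + 7 + 5 + 6 = 21 ≤ 21, expected clicks 6 + 11 + 13 + 3 = 33.
slot 4 + slot 6 + slot 7: cost 3 + 7 + 5 = 15 ≤ 21, expected clicks 6 + 11 + 13 = 30.
slot 5 + slot 4 + slot 7: cost 12 + 3 + 5 = 20 ≤ 21, expected clicks 17 + 6 + 13 = 36.
Best is slot 5, slot 4, and slot 7 with total expected clicks 36.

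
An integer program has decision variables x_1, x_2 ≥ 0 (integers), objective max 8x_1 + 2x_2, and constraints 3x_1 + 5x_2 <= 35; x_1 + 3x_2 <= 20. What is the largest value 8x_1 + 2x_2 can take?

The continuous relaxation peaks at (11.7, 0) with value 93.33; rounding to a feasible lattice point costs some objective.
(x_1,x_2)=(11,0) is feasible, giving 88.
(x_1,x_2)=(10,1) is feasible, giving 82.
(x_1,x_2)=(10,0) is feasible, giving 80.
Maximum is 88 at (x_1,x_2)=(11,0).

88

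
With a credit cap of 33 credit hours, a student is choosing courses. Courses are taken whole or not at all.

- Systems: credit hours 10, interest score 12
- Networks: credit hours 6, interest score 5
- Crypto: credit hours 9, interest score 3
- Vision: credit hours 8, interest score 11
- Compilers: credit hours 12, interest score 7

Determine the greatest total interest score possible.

Allowing fractional choices, the relaxed optimum would be about 33.2, but courses are indivisible.
Systems + Networks + Vision: credit hours 10 + 6 + 8 = 24 ≤ 33, interest score 12 + 5 + 11 = 28.
Systems + Networks + Crypto + Vision: credit hours 10 + 6 + 9 + 8 = 33 ≤ 33, interest score 12 + 5 + 3 + 11 = 31.
Systems + Vision + Compilers: credit hours 10 + 8 + 12 = 30 ≤ 33, interest score 12 + 11 + 7 = 30.
Best is Systems, Networks, Crypto, and Vision with total interest score 31.

31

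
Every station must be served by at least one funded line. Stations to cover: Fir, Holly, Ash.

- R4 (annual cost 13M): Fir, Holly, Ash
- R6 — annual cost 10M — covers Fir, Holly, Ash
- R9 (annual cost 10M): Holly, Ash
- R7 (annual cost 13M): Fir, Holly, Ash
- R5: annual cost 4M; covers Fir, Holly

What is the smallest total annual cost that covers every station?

10

This is a weighted set-cover instance.
The greedy cost-per-new-station heuristic would pick R5 and R6 for 14, but a cheaper cover exists.
R6 alone covers Fir, Holly, Ash — every station.
Total annual cost: 10.
No cover costs less than 10.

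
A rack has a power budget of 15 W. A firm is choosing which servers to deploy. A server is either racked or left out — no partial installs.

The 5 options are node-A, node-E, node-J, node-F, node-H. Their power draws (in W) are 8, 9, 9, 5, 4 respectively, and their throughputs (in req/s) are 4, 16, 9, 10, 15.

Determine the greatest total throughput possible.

31

Treat it as a binary knapsack problem.
Allowing fractional choices, the relaxed optimum would be about 35.7, but servers are indivisible.
node-E + node-F: power draw 9 + 5 = 14 ≤ 15, throughput 16 + 10 = 26.
node-F + node-H: power draw 5 + 4 = 9 ≤ 15, throughput 10 + 15 = 25.
node-E + node-H: power draw 9 + 4 = 13 ≤ 15, throughput 16 + 15 = 31.
Best is node-E and node-H with total throughput 31.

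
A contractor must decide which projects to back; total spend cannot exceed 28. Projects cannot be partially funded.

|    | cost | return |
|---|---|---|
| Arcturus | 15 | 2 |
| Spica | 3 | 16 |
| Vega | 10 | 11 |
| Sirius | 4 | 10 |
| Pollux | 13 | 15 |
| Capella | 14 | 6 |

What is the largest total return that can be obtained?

This is a 0-1 knapsack instance.
Spica + Sirius + Pollux: cost 3 + 4 + 13 = 20 ≤ 28, return 16 + 10 + 15 = 41.
Spica + Vega + Sirius: cost 3 + 10 + 4 = 17 ≤ 28, return 16 + 11 + 10 = 37.
Spica + Vega + Pollux: cost 3 + 10 + 13 = 26 ≤ 28, return 16 + 11 + 15 = 42.
Best is Spica, Vega, and Pollux with total return 42.

42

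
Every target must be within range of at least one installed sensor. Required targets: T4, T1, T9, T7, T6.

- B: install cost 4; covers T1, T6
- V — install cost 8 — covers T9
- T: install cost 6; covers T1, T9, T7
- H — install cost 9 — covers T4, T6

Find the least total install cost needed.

The greedy cost-per-new-target heuristic would pick B, T, and H for 19, but a cheaper cover exists.
Choose T and H: together they cover T4, T1, T9, T7, T6 — every target.
Total install cost: 6 + 9 = 15.
No cover costs less than 15.

15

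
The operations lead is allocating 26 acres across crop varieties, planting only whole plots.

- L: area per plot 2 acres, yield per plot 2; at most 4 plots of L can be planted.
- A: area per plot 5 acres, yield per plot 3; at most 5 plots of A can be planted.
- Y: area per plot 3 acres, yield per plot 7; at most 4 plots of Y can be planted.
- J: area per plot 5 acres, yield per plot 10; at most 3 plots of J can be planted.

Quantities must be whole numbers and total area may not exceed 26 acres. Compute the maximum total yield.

Y has the best ratio (7/3); taking only Y gives at most 4×7 = 28 (stopped by the supply cap of 4).
Mixing does better — 1×L, 3×Y, and 3×J: area 26 ≤ 26, yield 1·2 + 3·7 + 3·10 = 53.

53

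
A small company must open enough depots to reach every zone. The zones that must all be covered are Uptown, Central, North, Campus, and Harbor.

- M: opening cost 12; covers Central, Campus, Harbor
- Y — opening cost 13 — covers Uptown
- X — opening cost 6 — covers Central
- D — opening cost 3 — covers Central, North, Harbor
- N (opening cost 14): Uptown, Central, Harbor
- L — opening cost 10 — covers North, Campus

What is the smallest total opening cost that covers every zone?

The greedy cost-per-new-zone heuristic would pick D, L, and Y for 26, but a cheaper cover exists.
Choose N and L: together they cover Uptown, Central, North, Campus, Harbor — every zone.
Total opening cost: 14 + 10 = 24.
No cover costs less than 24.

24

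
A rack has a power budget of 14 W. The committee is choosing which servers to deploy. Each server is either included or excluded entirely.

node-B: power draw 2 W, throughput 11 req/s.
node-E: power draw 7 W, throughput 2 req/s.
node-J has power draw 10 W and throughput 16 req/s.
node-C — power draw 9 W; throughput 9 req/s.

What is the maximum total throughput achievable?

27

Take node-B and node-J: power draw 2 + 10 = 12 ≤ 14, throughput 11 + 16 = 27.
No other feasible combination does better.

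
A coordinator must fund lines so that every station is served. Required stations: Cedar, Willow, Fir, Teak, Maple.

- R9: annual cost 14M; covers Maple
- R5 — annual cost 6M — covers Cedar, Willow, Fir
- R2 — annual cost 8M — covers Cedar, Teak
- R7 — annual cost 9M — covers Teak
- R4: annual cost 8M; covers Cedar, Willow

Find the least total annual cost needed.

28

This is an integer covering problem.
Choose R9, R5, and R2: together they cover Cedar, Willow, Fir, Teak, Maple — every station.
Total annual cost: 14 + 6 + 8 = 28.
No cover costs less than 28.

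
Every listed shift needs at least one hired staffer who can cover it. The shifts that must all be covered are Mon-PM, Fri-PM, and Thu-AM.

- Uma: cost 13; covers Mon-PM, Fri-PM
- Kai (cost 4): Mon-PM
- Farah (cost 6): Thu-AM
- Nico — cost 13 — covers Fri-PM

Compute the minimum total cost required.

The greedy cost-per-new-shift heuristic would pick Kai, Farah, and Uma for 23, but a cheaper cover exists.
Choose Uma and Farah: together they cover Mon-PM, Fri-PM, Thu-AM — every shift.
Total cost: 13 + 6 = 19.
No cover costs less than 19.

19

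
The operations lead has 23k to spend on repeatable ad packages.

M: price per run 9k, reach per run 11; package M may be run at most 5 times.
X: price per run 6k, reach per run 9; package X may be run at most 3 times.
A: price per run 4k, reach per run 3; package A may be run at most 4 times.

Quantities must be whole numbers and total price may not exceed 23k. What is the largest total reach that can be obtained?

1×M and 2×X: price 21 ≤ 23, reach 1·11 + 2·9 = 29.
3×X and 1×A: price 22 ≤ 23, reach 3·9 + 1·3 = 30.
Best is 30.

30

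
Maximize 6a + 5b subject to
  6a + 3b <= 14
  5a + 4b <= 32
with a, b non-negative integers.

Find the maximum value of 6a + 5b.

20

The continuous relaxation peaks at (0, 4.67) with value 23.33; rounding to a feasible lattice point costs some objective.
(a,b)=(0,4): 6·0+3·4=12≤14, 5·0+4·4=16≤32, objective 20.
(a,b)=(0,3): 6·0+3·3=9≤14, 5·0+4·3=12≤32, objective 15.
No feasible integer point exceeds 20.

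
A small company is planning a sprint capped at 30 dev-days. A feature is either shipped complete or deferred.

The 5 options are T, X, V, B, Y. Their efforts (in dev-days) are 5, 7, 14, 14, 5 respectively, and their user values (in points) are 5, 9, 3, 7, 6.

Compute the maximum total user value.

22

Take X, B, and Y: effort 7 + 14 + 5 = 26 ≤ 30, user value 9 + 7 + 6 = 22.
No other feasible combination does better.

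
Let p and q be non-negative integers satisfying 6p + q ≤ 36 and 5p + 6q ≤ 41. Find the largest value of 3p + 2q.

19

Relaxing integrality, the LP optimum is 21.19 at (p,q) = (5.65, 2.13), which is not an integer point.
(p,q)=(5,2): 6·5+1·2=32≤36, 5·5+6·2=37≤41, objective 19.
(p,q)=(4,3): 6·4+1·3=27≤36, 5·4+6·3=38≤41, objective 18.
(p,q)=(5,1): 6·5+1·1=31≤36, 5·5+6·1=31≤41, objective 17.
The best lattice point is (5,2), giving 19.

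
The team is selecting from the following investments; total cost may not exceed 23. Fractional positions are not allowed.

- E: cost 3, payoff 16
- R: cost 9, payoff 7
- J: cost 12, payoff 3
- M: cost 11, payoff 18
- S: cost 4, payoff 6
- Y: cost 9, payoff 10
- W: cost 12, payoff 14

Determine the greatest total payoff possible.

Treat it as a binary knapsack problem.
Take E, M, and Y: cost 3 + 11 + 9 = 23 ≤ 23, payoff 16 + 18 + 10 = 44.
No other feasible combination does better.

44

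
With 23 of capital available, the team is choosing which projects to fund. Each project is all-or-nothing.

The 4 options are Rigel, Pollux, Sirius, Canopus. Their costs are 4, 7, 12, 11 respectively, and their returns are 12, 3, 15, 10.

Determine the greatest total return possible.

30

Rigel + Pollux + Sirius: cost 4 + 7 + 12 = 23 ≤ 23, return 12 + 3 + 15 = 30.
Rigel + Sirius: cost 4 + 12 = 16 ≤ 23, return 12 + 15 = 27.
Rigel + Pollux + Canopus: cost 4 + 7 + 11 = 22 ≤ 23, return 12 + 3 + 10 = 25.
Best is Rigel, Pollux, and Sirius with total return 30.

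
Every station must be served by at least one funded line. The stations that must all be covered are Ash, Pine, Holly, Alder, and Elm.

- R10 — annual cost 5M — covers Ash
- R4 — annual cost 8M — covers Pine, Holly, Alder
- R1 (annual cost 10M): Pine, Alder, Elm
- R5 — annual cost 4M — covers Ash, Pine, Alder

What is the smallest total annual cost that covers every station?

This is an integer covering problem.
Choose R4, R1, and R5: together they cover Ash, Pine, Holly, Alder, Elm — every station.
Total annual cost: 8 + 10 + 4 = 22.
No cover costs less than 22.

22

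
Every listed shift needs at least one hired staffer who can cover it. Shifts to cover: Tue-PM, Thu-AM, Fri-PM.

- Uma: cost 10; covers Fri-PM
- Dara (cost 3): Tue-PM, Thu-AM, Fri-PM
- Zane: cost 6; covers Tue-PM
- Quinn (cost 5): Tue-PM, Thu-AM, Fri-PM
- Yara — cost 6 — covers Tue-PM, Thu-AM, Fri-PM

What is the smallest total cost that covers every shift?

3

Dara alone covers Tue-PM, Thu-AM, Fri-PM — every shift.
Total cost: 3.
No cover costs less than 3.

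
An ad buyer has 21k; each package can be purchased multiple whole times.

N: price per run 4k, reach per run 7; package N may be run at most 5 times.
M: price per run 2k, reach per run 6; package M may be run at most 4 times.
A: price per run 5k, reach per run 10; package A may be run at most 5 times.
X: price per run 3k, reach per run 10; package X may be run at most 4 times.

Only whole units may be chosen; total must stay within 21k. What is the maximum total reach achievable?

Take 4×M and 4×X: price 20 ≤ 21, reach 4·6 + 4·10 = 64.
X has the best ratio (10/3) and is taken to its limit of 4; remaining capacity is filled optimally with the others.

64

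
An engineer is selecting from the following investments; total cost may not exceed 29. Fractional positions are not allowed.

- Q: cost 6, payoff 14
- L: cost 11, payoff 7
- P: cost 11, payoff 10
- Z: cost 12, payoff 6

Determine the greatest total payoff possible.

Q + L + P: cost 6 + 11 + 11 = 28 ≤ 29, payoff 14 + 7 + 10 = 31.
Q + P + Z: cost 6 + 11 + 12 = 29 ≤ 29, payoff 14 + 10 + 6 = 30.
Best is Q, L, and P with total payoff 31.

31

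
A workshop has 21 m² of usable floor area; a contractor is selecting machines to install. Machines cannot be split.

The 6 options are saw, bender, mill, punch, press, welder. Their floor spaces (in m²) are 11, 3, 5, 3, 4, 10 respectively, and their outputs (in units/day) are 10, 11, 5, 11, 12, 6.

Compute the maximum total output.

Allowing fractional choices, the relaxed optimum would be about 44.5, but machines are indivisible.
saw + bender + punch + press: floor space 11 + 3 + 3 + 4 = 21 ≤ 21, output 10 + 11 + 11 + 12 = 44.
bender + punch + press + welder: floor space 3 + 3 + 4 + 10 = 20 ≤ 21, output 11 + 11 + 12 + 6 = 40.
Best is saw, bender, punch, and press with total output 44.

44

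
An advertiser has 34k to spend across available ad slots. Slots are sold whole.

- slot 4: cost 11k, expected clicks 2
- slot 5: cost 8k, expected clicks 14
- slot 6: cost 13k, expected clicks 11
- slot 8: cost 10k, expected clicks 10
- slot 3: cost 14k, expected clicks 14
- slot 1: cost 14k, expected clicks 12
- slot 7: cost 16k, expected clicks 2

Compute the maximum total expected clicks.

This is a 0-1 knapsack instance.
slot 5 + slot 8 + slot 1: cost 8 + 10 + 14 = 32 ≤ 34, expected clicks 14 + 10 + 12 = 36.
slot 5 + slot 8 + slot 3: cost 8 + 10 + 14 = 32 ≤ 34, expected clicks 14 + 10 + 14 = 38.
slot 5 + slot 6 + slot 8: cost 8 + 13 + 10 = 31 ≤ 34, expected clicks 14 + 11 + 10 = 35.
Best is slot 5, slot 8, and slot 3 with total expected clicks 38.

38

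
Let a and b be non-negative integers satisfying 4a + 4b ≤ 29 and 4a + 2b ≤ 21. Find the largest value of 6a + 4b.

34

Relaxing integrality, the LP optimum is 35.50 at (a,b) = (3.25, 4), which is not an integer point.
(a,b)=(3,4) is feasible, giving 34.
(a,b)=(2,5) is feasible, giving 32.
(a,b)=(3,3) is feasible, giving 30.
The best lattice point is (3,4), giving 34.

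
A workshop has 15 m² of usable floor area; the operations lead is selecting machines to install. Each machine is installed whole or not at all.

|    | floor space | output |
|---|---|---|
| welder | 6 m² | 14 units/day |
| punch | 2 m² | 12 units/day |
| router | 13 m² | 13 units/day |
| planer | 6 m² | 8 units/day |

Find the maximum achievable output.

Allowing fractional choices, the relaxed optimum would be about 35.0, but machines are indivisible.
welder + punch + planer: floor space 6 + 2 + 6 = 14 ≤ 15, output 14 + 12 + 8 = 34.
punch + router: floor space 2 + 13 = 15 ≤ 15, output 12 + 13 = 25.
welder + punch: floor space 6 + 2 = 8 ≤ 15, output 14 + 12 = 26.
Best is welder, punch, and planer with total output 34.

34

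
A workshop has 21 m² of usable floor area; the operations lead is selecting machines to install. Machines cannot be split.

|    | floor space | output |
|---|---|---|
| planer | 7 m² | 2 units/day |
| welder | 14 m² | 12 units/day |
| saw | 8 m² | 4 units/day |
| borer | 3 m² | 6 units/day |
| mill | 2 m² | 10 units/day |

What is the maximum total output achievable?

Allowing fractional choices, the relaxed optimum would be about 29.0, but machines are indivisible.
welder + borer + mill: floor space 14 + 3 + 2 = 19 ≤ 21, output 12 + 6 + 10 = 28.
welder + mill: floor space 14 + 2 = 16 ≤ 21, output 12 + 10 = 22.
Best is welder, borer, and mill with total output 28.

28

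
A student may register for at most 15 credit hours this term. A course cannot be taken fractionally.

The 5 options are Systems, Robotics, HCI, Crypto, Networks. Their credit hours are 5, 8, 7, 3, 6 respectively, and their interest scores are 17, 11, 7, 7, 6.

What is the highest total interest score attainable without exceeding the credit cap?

31

Take Systems, HCI, and Crypto: credit hours 5 + 7 + 3 = 15 ≤ 15, interest score 17 + 7 + 7 = 31.
No other feasible combination does better.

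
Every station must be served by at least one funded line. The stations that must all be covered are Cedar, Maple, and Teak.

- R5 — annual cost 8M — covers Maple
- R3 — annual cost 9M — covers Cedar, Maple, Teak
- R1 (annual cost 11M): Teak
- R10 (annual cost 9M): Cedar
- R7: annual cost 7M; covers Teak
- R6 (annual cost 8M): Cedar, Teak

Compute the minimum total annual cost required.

9

R3 alone covers Cedar, Maple, Teak — every station.
Total annual cost: 9.
No cover costs less than 9.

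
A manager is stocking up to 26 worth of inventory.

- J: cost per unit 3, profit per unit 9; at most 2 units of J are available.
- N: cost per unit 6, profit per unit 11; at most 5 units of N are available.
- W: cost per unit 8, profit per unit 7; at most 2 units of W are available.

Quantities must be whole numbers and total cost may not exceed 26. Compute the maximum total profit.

This is a bounded integer knapsack.
J has the best ratio (9/3); taking only J gives at most 2×9 = 18 (stopped by the supply cap of 2).
Mixing does better — 2×J and 3×N: cost 24 ≤ 26, profit 2·9 + 3·11 = 51.

51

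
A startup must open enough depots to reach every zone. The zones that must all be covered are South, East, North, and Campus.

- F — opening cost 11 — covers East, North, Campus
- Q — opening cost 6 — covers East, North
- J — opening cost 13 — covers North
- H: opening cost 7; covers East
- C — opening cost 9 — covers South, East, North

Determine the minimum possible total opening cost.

20

The greedy cost-per-new-zone heuristic would pick Q, C, and F for 26, but a cheaper cover exists.
Choose F and C: together they cover South, East, North, Campus — every zone.
Total opening cost: 11 + 9 = 20.
No cover costs less than 20.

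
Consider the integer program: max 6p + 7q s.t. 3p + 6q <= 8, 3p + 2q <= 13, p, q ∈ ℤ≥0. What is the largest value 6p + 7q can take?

12

(p,q)=(2,0) is feasible, giving 12.
(p,q)=(1,0) is feasible, giving 6.
The best lattice point is (2,0), giving 12.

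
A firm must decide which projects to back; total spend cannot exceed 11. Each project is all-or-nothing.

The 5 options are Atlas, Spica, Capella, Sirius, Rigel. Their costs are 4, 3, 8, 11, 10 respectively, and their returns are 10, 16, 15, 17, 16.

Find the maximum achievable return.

31

Allowing fractional choices, the relaxed optimum would be about 33.5, but projects are indivisible.
Spica + Capella: cost 3 + 8 = 11 ≤ 11, return 16 + 15 = 31.
Sirius: cost 11 ≤ 11, return 17.
Atlas + Spica: cost 4 + 3 = 7 ≤ 11, return 10 + 16 = 26.
Best is Spica and Capella with total return 31.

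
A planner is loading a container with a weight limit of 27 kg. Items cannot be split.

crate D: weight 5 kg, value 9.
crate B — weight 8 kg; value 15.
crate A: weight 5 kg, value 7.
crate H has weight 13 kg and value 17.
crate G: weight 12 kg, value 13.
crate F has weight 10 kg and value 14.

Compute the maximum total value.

Take crate D, crate B, and crate H: weight 5 + 8 + 13 = 26 ≤ 27, value 9 + 15 + 17 = 41.
No other feasible combination does better.

41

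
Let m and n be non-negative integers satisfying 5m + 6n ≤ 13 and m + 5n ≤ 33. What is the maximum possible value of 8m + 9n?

The continuous relaxation peaks at (2.6, 0) with value 20.80; rounding to a feasible lattice point costs some objective.
(m,n)=(0,2): 5·0+6·2=12≤13, 1·0+5·2=10≤33, objective 18.
(m,n)=(1,1): 5·1+6·1=11≤13, 1·1+5·1=6≤33, objective 17.
Maximum is 18 at (m,n)=(0,2).

18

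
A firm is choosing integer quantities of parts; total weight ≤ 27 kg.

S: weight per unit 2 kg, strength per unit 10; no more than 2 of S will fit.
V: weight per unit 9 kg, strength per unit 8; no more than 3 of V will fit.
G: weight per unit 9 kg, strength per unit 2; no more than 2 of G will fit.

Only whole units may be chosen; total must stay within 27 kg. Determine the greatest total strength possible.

2×S and 2×V: weight 22 ≤ 27, strength 2·10 + 2·8 = 36.
2×S, 1×V, and 1×G: weight 22 ≤ 27, strength 2·10 + 1·8 + 1·2 = 30.
Best is 36.

36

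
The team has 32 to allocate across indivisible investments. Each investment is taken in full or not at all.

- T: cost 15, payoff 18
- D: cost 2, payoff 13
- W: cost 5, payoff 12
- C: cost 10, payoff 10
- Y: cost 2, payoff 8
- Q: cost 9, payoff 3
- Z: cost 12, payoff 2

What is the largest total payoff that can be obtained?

Allowing fractional choices, the relaxed optimum would be about 59.0, but investments are indivisible.
T + D + W + Y: cost 15 + 2 + 5 + 2 = 24 ≤ 32, payoff 18 + 13 + 12 + 8 = 51.
T + D + W + C: cost 15 + 2 + 5 + 10 = 32 ≤ 32, payoff 18 + 13 + 12 + 10 = 53.
T + D + C + Y: cost 15 + 2 + 10 + 2 = 29 ≤ 32, payoff 18 + 13 + 10 + 8 = 49.
Best is T, D, W, and C with total payoff 53.

53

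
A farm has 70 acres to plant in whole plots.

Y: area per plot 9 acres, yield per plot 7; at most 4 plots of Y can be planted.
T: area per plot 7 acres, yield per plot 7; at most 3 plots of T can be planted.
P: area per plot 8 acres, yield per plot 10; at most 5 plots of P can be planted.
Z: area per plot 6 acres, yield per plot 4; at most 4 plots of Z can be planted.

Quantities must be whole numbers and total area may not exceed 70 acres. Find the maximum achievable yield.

78

This is a bounded integer knapsack.
P has the best ratio (10/8); taking only P gives at most 5×10 = 50 (stopped by the supply cap of 5).
Mixing does better — 1×Y, 3×T, and 5×P: area 70 ≤ 70, yield 1·7 + 3·7 + 5·10 = 78.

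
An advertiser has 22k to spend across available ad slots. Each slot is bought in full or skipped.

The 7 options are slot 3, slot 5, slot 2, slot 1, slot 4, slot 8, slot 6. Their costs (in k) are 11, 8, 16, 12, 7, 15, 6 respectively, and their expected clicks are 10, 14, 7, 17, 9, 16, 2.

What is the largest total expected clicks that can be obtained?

31

Take slot 5 and slot 1: cost 8 + 12 = 20 ≤ 22, expected clicks 14 + 17 = 31.
No other feasible combination does better.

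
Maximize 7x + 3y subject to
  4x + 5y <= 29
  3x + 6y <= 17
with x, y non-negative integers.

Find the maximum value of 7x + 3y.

(x,y)=(5,0) is feasible, giving 35.
(x,y)=(4,0) is feasible, giving 28.
Maximum is 35 at (x,y)=(5,0).

35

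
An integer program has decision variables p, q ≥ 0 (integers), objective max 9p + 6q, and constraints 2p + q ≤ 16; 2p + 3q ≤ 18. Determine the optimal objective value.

72

The continuous relaxation peaks at (7.5, 1) with value 73.50; rounding to a feasible lattice point costs some objective.
(p,q)=(8,0): 2·8+1·0=16≤16, 2·8+3·0=16≤18, objective 72.
(p,q)=(7,1): 2·7+1·1=15≤16, 2·7+3·1=17≤18, objective 69.
No feasible integer point exceeds 72.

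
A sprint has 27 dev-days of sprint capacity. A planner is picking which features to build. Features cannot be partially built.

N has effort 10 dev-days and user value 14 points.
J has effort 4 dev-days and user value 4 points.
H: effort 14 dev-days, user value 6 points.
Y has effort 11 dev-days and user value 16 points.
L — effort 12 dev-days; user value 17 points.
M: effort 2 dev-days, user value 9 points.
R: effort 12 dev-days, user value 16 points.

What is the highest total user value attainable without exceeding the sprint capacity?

43

Treat it as a binary knapsack problem.
Y + L + M: effort 11 + 12 + 2 = 25 ≤ 27, user value 16 + 17 + 9 = 42.
L + M + R: effort 12 + 2 + 12 = 26 ≤ 27, user value 17 + 9 + 16 = 42.
N + J + Y + M: effort 10 + 4 + 11 + 2 = 27 ≤ 27, user value 14 + 4 + 16 + 9 = 43.
Best is N, J, Y, and M with total user value 43.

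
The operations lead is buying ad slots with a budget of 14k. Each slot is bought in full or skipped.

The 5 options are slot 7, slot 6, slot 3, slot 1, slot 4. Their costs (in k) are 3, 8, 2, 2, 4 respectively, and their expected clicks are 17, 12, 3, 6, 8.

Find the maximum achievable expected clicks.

Treat it as a binary knapsack problem.
slot 7 + slot 3 + slot 1 + slot 4: cost 3 + 2 + 2 + 4 = 11 ≤ 14, expected clicks 17 + 3 + 6 + 8 = 34.
slot 7 + slot 6 + slot 1: cost 3 + 8 + 2 = 13 ≤ 14, expected clicks 17 + 12 + 6 = 35.
slot 7 + slot 6 + slot 3: cost 3 + 8 + 2 = 13 ≤ 14, expected clicks 17 + 12 + 3 = 32.
Best is slot 7, slot 6, and slot 1 with total expected clicks 35.

35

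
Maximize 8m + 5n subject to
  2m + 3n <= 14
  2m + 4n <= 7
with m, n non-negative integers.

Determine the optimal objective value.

24

The continuous relaxation peaks at (3.5, 0) with value 28.00; rounding to a feasible lattice point costs some objective.
(m,n)=(3,0): 2·3+3·0=6≤14, 2·3+4·0=6≤7, objective 24.
(m,n)=(2,0): 2·2+3·0=4≤14, 2·2+4·0=4≤7, objective 16.
No feasible integer point exceeds 24.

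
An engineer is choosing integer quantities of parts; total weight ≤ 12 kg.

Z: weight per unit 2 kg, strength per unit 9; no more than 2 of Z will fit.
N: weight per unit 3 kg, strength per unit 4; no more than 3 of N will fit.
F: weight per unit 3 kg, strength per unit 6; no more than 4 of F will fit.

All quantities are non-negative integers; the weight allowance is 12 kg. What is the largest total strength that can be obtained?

2×Z, 1×N, and 1×F: weight 10 ≤ 12, strength 2·9 + 1·4 + 1·6 = 28.
2×Z and 2×F: weight 10 ≤ 12, strength 2·9 + 2·6 = 30.
Best is 30.

30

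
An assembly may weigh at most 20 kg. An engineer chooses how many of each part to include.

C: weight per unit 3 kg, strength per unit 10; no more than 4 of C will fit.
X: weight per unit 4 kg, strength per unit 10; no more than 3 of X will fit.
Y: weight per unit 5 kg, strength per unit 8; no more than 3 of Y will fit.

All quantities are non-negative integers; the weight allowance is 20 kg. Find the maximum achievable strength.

60

4×C and 2×X: weight 20 ≤ 20, strength 4·10 + 2·10 = 60.
2×C and 3×X: weight 18 ≤ 20, strength 2·10 + 3·10 = 50.
Best is 60.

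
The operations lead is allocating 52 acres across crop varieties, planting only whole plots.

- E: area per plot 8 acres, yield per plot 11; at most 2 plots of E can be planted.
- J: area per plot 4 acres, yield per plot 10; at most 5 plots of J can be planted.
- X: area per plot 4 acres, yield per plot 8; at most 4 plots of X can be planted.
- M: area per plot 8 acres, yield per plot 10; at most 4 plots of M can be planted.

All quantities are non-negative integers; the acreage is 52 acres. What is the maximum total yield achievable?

104

2×E, 5×J, and 4×X: area 52 ≤ 52, yield 2·11 + 5·10 + 4·8 = 104.
1×E, 5×J, 4×X, and 1×M: area 52 ≤ 52, yield 1·11 + 5·10 + 4·8 + 1·10 = 103.
Best is 104.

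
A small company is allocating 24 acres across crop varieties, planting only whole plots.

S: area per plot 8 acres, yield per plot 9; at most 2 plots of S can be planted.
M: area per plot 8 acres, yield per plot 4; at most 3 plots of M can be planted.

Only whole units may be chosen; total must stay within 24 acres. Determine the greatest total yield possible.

22

This is a bounded integer knapsack.
2×S and 1×M: area 24 ≤ 24, yield 2·9 + 1·4 = 22.
2×S: area 16 ≤ 24, yield 2·9 = 18.
Best is 22.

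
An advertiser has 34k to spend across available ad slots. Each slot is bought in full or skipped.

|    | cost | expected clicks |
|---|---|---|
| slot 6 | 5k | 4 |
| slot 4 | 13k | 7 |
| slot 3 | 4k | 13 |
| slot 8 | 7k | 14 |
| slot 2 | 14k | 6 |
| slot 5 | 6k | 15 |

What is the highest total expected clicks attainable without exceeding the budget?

Take slot 4, slot 3, slot 8, and slot 5: cost 13 + 4 + 7 + 6 = 30 ≤ 34, expected clicks 7 + 13 + 14 + 15 = 49.
No other feasible combination does better.

49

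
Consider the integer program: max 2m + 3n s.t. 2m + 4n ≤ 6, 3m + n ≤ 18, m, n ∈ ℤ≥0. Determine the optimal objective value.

6

(m,n)=(3,0): 2·3+4·0=6≤6, 3·3+1·0=9≤18, objective 6.
(m,n)=(2,0): 2·2+4·0=4≤6, 3·2+1·0=6≤18, objective 4.
No feasible integer point exceeds 6.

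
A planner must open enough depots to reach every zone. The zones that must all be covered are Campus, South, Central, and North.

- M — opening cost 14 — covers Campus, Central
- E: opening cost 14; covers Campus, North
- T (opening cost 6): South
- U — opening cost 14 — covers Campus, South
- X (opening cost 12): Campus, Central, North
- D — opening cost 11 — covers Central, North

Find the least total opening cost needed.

18

This is a weighted set-cover instance.
Choose T and X: together they cover Campus, South, Central, North — every zone.
Total opening cost: 6 + 12 = 18.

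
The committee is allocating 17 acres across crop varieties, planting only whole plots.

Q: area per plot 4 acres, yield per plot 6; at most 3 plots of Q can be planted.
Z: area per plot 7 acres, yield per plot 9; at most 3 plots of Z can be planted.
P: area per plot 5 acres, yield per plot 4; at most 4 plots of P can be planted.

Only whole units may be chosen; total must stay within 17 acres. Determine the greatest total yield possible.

22

Take 3×Q and 1×P: area 17 ≤ 17, yield 3·6 + 1·4 = 22.
Q has the best ratio (6/4) and is taken to its limit of 3; remaining capacity is filled optimally with the others.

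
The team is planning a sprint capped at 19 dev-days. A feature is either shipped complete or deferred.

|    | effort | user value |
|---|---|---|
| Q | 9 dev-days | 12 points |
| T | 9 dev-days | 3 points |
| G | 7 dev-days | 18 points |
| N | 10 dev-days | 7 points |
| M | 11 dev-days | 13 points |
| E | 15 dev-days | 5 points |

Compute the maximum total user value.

Allowing fractional choices, the relaxed optimum would be about 33.5, but features are indivisible.
G + M: effort 7 + 11 = 18 ≤ 19, user value 18 + 13 = 31.
Q + G: effort 9 + 7 = 16 ≤ 19, user value 12 + 18 = 30.
G + N: effort 7 + 10 = 17 ≤ 19, user value 18 + 7 = 25.
Best is G and M with total user value 31.

31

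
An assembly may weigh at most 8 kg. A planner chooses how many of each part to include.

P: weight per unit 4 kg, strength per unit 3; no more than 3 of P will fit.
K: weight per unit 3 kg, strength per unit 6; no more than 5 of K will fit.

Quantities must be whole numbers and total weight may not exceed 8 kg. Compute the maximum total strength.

12

1×P and 1×K: weight 7 ≤ 8, strength 1·3 + 1·6 = 9.
2×K: weight 6 ≤ 8, strength 2·6 = 12.
Best is 12.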